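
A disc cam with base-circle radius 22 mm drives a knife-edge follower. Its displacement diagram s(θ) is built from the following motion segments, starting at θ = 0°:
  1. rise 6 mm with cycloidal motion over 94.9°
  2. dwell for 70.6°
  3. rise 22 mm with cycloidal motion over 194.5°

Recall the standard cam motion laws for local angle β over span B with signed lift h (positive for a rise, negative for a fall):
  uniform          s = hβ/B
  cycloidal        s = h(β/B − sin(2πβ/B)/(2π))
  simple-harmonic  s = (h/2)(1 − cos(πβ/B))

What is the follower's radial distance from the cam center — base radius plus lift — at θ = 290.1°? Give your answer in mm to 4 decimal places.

seg 1 [0°–94.9°] cycloidal, h=6: full span → s += 6 → s = 6.0000
seg 2 [94.9°–165.5°] dwell: s stays 6.0000
seg 3 [165.5°–360°] cycloidal, h=22: θ=290.1° here. β=124.6, B=194.5. 22·(0.6406 − sin(2π·0.6406)/(2π)) = 16.8001 → s = 22.8001
radial distance = base radius + s = 22 + 22.8001 = 44.8001

44.8001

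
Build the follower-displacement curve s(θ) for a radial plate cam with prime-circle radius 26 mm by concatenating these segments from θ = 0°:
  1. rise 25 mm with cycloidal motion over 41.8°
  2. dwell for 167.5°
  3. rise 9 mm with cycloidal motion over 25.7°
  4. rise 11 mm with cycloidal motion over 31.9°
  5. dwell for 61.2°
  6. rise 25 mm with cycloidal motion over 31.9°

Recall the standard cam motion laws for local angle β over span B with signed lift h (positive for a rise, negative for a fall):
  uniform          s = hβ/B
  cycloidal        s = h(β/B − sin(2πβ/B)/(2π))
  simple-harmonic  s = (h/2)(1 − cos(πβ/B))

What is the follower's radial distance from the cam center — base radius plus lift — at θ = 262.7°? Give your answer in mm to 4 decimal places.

seg 1 [0°–41.8°] cycloidal, h=25: full span → s += 25 → s = 25.0000
seg 2 [41.8°–209.3°] dwell: s stays 25.0000
seg 3 [209.3°–235°] cycloidal, h=9: full span → s += 9 → s = 34.0000
seg 4 [235°–266.9°] cycloidal, h=11: θ=262.7° here. β=27.7, B=31.9. 11·(0.8683 − sin(2π·0.8683)/(2π)) = 10.8404 → s = 44.8404
radial distance = base radius + s = 26 + 44.8404 = 70.8404

70.8404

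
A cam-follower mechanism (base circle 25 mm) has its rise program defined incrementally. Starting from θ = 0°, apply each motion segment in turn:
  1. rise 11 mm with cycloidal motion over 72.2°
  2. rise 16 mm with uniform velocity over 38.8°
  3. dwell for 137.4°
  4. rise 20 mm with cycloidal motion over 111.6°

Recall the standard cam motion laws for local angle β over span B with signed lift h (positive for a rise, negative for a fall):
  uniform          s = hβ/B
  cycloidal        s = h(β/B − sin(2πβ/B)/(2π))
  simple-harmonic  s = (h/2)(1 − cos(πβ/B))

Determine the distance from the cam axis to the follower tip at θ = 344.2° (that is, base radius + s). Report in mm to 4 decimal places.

seg 1 [0°–72.2°] cycloidal, h=11: full span → s += 11 → s = 11.0000
seg 2 [72.2°–111°] uniform, h=16: full span → s += 16 → s = 27.0000
seg 3 [111°–248.4°] dwell: s stays 27.0000
seg 4 [248.4°–360°] cycloidal, h=20: θ=344.2° here. β=95.8, B=111.6. 20·(0.8584 − sin(2π·0.8584)/(2π)) = 19.6411 → s = 46.6411
radial distance = base radius + s = 25 + 46.6411 = 71.6411

71.6411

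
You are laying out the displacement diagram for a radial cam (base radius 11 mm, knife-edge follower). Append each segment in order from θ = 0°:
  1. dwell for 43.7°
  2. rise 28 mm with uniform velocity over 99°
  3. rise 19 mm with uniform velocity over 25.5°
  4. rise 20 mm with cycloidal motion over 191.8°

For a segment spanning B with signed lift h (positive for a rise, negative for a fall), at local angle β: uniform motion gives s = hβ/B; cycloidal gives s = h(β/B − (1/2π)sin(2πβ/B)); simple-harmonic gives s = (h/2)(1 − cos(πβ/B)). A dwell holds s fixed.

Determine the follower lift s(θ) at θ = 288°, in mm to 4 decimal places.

seg 1 [0°–43.7°] dwell: s stays 0.0000
seg 2 [43.7°–142.7°] uniform, h=28: full span → s += 28 → s = 28.0000
seg 3 [142.7°–168.2°] uniform, h=19: full span → s += 19 → s = 47.0000
seg 4 [168.2°–360°] cycloidal, h=20: θ=288° here. β=119.8, B=191.8. 20·(0.6246 − sin(2π·0.6246)/(2π)) = 14.7374 → s = 61.7374

61.7374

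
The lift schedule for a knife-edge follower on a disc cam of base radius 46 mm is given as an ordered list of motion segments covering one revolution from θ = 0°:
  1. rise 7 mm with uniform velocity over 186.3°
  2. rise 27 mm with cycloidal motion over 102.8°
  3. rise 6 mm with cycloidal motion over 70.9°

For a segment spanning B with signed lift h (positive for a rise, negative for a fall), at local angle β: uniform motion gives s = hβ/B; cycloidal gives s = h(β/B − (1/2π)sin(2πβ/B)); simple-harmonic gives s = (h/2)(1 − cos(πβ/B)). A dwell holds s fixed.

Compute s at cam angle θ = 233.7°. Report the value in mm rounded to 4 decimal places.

seg 1 [0°–186.3°] uniform, h=7: full span → s += 7 → s = 7.0000
seg 2 [186.3°–289.1°] cycloidal, h=27: θ=233.7° here. β=47.4, B=102.8. 27·(0.4611 − sin(2π·0.4611)/(2π)) = 11.4093 → s = 18.4093

18.4093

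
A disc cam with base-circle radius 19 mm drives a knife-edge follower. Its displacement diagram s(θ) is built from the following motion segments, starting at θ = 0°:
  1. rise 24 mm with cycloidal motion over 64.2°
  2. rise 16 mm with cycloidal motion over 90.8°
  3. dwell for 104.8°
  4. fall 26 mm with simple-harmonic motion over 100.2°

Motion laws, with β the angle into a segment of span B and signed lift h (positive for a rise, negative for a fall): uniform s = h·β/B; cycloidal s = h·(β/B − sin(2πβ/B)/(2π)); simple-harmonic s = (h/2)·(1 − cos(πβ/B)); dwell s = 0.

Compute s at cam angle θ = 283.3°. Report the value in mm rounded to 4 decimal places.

seg 1 [0°–64.2°] cycloidal, h=24: full span → s += 24 → s = 24.0000
seg 2 [64.2°–155°] cycloidal, h=16: full span → s += 16 → s = 40.0000
seg 3 [155°–259.8°] dwell: s stays 40.0000
seg 4 [259.8°–360°] simple-harmonic, h=-26: θ=283.3° here. β=23.5, B=100.2. -26/2·(1 − cos(π·0.2345)) = -3.3719 → s = 36.6281

36.6281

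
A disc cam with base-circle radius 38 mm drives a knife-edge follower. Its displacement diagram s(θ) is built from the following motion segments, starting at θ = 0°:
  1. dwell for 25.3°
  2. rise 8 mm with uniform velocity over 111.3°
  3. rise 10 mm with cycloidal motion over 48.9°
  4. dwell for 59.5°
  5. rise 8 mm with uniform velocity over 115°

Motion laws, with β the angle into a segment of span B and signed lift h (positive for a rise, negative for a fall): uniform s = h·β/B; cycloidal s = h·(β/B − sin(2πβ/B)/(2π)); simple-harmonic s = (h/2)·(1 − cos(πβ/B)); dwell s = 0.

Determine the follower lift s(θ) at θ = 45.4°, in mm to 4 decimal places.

seg 1 [0°–25.3°] dwell: s stays 0.0000
seg 2 [25.3°–136.6°] uniform, h=8: θ=45.4° here. β=20.1, B=111.3. 8·20.1/111.3 = 1.4447 → s = 1.4447

1.4447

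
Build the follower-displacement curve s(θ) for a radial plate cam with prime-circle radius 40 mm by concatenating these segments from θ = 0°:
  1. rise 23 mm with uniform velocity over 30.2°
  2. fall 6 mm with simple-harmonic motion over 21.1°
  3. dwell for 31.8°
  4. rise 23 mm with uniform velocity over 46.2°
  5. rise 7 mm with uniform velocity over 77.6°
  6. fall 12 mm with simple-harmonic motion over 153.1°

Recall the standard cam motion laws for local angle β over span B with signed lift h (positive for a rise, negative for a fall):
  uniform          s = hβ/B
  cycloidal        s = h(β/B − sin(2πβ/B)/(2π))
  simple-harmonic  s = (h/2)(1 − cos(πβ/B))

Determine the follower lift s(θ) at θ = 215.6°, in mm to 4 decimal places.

seg 1 [0°–30.2°] uniform, h=23: full span → s += 23 → s = 23.0000
seg 2 [30.2°–51.3°] simple-harmonic, h=-6: full span → s += -6 → s = 17.0000
seg 3 [51.3°–83.1°] dwell: s stays 17.0000
seg 4 [83.1°–129.3°] uniform, h=23: full span → s += 23 → s = 40.0000
seg 5 [129.3°–206.9°] uniform, h=7: full span → s += 7 → s = 47.0000
seg 6 [206.9°–360°] simple-harmonic, h=-12: θ=215.6° here. β=8.7, B=153.1. -12/2·(1 − cos(π·0.0568)) = -0.0954 → s = 46.9046

46.9046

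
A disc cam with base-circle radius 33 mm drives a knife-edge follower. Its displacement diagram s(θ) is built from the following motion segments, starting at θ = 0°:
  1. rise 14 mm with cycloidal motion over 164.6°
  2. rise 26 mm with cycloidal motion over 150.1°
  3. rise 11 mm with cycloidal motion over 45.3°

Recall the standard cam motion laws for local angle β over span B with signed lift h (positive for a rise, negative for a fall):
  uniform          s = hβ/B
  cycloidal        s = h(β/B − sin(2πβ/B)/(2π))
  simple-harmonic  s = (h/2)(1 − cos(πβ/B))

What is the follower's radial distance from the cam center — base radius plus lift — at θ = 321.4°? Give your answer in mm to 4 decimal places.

seg 1 [0°–164.6°] cycloidal, h=14: full span → s += 14 → s = 14.0000
seg 2 [164.6°–314.7°] cycloidal, h=26: full span → s += 26 → s = 40.0000
seg 3 [314.7°–360°] cycloidal, h=11: θ=321.4° here. β=6.7, B=45.3. 11·(0.1479 − sin(2π·0.1479)/(2π)) = 0.2243 → s = 40.2243
radial distance = base radius + s = 33 + 40.2243 = 73.2243

73.2243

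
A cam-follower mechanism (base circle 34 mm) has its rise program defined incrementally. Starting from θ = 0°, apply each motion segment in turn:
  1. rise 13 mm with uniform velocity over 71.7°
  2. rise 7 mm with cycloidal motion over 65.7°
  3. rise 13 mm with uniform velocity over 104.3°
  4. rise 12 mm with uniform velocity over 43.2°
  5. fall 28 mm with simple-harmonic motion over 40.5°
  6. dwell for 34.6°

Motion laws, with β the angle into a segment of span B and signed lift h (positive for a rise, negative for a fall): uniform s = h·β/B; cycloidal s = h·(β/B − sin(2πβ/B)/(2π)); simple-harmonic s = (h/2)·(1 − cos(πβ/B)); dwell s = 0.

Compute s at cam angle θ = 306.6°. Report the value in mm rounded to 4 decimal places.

seg 1 [0°–71.7°] uniform, h=13: full span → s += 13 → s = 13.0000
seg 2 [71.7°–137.4°] cycloidal, h=7: full span → s += 7 → s = 20.0000
seg 3 [137.4°–241.7°] uniform, h=13: full span → s += 13 → s = 33.0000
seg 4 [241.7°–284.9°] uniform, h=12: full span → s += 12 → s = 45.0000
seg 5 [284.9°–325.4°] simple-harmonic, h=-28: θ=306.6° here. β=21.7, B=40.5. -28/2·(1 − cos(π·0.5358)) = -15.5714 → s = 29.4286

29.4286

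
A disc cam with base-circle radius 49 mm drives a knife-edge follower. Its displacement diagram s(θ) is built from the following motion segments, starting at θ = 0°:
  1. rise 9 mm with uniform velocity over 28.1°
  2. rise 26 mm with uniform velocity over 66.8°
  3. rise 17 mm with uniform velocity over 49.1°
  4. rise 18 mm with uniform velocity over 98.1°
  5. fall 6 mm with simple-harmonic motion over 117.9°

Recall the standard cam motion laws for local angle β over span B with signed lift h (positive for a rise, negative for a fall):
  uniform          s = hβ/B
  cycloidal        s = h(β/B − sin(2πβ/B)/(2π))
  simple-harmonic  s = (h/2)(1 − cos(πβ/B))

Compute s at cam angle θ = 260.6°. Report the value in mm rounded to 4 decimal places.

seg 1 [0°–28.1°] uniform, h=9: full span → s += 9 → s = 9.0000
seg 2 [28.1°–94.9°] uniform, h=26: full span → s += 26 → s = 35.0000
seg 3 [94.9°–144°] uniform, h=17: full span → s += 17 → s = 52.0000
seg 4 [144°–242.1°] uniform, h=18: full span → s += 18 → s = 70.0000
seg 5 [242.1°–360°] simple-harmonic, h=-6: θ=260.6° here. β=18.5, B=117.9. -6/2·(1 − cos(π·0.1569)) = -0.3572 → s = 69.6428

69.6428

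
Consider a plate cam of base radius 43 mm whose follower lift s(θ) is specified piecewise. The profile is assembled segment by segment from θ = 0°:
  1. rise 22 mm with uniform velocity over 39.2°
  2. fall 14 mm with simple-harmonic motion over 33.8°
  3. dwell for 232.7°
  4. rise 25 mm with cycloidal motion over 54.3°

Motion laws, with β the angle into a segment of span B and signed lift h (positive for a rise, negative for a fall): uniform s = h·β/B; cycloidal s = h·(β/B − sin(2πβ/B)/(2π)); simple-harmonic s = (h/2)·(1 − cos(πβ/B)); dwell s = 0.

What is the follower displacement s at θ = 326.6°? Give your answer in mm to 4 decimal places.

seg 1 [0°–39.2°] uniform, h=22: full span → s += 22 → s = 22.0000
seg 2 [39.2°–73°] simple-harmonic, h=-14: full span → s += -14 → s = 8.0000
seg 3 [73°–305.7°] dwell: s stays 8.0000
seg 4 [305.7°–360°] cycloidal, h=25: θ=326.6° here. β=20.9, B=54.3. 25·(0.3849 − sin(2π·0.3849)/(2π)) = 6.9893 → s = 14.9893

14.9893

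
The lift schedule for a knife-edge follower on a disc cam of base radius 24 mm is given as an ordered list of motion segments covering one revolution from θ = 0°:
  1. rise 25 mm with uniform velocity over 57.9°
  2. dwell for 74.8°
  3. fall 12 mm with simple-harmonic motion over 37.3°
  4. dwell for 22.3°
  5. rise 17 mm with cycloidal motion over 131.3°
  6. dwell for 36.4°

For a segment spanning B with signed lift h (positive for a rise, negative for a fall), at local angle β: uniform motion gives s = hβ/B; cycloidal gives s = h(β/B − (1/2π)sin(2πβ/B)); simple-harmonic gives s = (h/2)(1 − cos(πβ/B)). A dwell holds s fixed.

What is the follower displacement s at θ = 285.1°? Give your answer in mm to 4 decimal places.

seg 1 [0°–57.9°] uniform, h=25: full span → s += 25 → s = 25.0000
seg 2 [57.9°–132.7°] dwell: s stays 25.0000
seg 3 [132.7°–170°] simple-harmonic, h=-12: full span → s += -12 → s = 13.0000
seg 4 [170°–192.3°] dwell: s stays 13.0000
seg 5 [192.3°–323.6°] cycloidal, h=17: θ=285.1° here. β=92.8, B=131.3. 17·(0.7068 − sin(2π·0.7068)/(2π)) = 14.6217 → s = 27.6217

27.6217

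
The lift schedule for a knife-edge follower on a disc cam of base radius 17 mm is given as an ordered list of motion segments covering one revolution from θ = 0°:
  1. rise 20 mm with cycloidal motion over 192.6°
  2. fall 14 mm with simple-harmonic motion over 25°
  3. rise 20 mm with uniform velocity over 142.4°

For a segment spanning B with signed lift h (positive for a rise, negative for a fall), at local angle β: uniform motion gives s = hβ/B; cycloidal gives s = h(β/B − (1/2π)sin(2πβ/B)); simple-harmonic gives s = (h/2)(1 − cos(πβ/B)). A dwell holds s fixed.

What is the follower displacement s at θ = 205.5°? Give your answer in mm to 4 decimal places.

seg 1 [0°–192.6°] cycloidal, h=20: full span → s += 20 → s = 20.0000
seg 2 [192.6°–217.6°] simple-harmonic, h=-14: θ=205.5° here. β=12.9, B=25. -14/2·(1 − cos(π·0.5160)) = -7.3517 → s = 12.6483

12.6483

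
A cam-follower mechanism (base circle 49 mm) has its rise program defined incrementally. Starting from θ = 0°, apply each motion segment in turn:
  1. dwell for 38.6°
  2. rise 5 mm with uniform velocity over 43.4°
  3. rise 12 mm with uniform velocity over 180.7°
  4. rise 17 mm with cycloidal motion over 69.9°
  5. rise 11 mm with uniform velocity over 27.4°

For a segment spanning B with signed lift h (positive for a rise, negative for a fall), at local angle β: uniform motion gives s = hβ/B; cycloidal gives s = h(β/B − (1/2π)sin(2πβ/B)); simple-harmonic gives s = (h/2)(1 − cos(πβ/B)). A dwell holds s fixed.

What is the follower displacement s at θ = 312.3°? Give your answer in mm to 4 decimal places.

seg 1 [0°–38.6°] dwell: s stays 0.0000
seg 2 [38.6°–82°] uniform, h=5: full span → s += 5 → s = 5.0000
seg 3 [82°–262.7°] uniform, h=12: full span → s += 12 → s = 17.0000
seg 4 [262.7°–332.6°] cycloidal, h=17: θ=312.3° here. β=49.6, B=69.9. 17·(0.7096 − sin(2π·0.7096)/(2π)) = 14.6818 → s = 31.6818

31.6818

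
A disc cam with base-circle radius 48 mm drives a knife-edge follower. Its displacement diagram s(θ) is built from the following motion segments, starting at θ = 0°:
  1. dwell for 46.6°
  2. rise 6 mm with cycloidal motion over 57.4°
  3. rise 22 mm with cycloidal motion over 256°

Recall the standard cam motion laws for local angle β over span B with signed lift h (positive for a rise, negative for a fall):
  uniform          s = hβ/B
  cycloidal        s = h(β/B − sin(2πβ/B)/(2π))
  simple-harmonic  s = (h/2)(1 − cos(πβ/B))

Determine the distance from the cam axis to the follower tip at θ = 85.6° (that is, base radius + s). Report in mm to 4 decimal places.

seg 1 [0°–46.6°] dwell: s stays 0.0000
seg 2 [46.6°–104°] cycloidal, h=6: θ=85.6° here. β=39, B=57.4. 6·(0.6794 − sin(2π·0.6794)/(2π)) = 4.9393 → s = 4.9393
radial distance = base radius + s = 48 + 4.9393 = 52.9393

52.9393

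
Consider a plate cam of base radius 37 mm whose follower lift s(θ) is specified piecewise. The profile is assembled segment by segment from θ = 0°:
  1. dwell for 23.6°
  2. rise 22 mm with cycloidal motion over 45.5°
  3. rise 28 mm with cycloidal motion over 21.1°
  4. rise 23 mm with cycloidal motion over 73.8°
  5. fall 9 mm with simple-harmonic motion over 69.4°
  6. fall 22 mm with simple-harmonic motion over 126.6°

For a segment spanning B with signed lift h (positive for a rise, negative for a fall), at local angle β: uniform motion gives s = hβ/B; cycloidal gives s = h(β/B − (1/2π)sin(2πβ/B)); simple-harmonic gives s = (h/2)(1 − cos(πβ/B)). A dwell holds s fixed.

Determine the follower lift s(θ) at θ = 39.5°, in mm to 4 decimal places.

seg 1 [0°–23.6°] dwell: s stays 0.0000
seg 2 [23.6°–69.1°] cycloidal, h=22: θ=39.5° here. β=15.9, B=45.5. 22·(0.3495 − sin(2π·0.3495)/(2π)) = 4.8481 → s = 4.8481

4.8481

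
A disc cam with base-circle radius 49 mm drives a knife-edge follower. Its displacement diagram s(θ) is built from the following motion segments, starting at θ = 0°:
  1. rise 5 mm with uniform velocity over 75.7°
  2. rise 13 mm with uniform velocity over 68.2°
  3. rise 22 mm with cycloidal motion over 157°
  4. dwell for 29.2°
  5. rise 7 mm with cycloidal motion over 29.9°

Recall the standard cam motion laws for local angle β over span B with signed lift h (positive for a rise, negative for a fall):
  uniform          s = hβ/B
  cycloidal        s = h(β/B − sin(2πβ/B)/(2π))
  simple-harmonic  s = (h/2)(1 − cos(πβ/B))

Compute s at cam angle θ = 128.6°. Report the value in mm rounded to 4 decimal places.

seg 1 [0°–75.7°] uniform, h=5: full span → s += 5 → s = 5.0000
seg 2 [75.7°–143.9°] uniform, h=13: θ=128.6° here. β=52.9, B=68.2. 13·52.9/68.2 = 10.0836 → s = 15.0836

15.0836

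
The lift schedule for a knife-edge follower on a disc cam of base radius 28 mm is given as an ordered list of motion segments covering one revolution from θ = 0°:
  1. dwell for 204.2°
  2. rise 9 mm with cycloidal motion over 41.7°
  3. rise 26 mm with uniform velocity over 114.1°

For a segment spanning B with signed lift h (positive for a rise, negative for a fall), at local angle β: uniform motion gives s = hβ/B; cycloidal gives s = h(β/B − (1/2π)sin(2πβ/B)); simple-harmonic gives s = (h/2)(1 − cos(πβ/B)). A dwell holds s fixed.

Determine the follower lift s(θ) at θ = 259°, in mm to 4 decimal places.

seg 1 [0°–204.2°] dwell: s stays 0.0000
seg 2 [204.2°–245.9°] cycloidal, h=9: full span → s += 9 → s = 9.0000
seg 3 [245.9°–360°] uniform, h=26: θ=259° here. β=13.1, B=114.1. 26·13.1/114.1 = 2.9851 → s = 11.9851

11.9851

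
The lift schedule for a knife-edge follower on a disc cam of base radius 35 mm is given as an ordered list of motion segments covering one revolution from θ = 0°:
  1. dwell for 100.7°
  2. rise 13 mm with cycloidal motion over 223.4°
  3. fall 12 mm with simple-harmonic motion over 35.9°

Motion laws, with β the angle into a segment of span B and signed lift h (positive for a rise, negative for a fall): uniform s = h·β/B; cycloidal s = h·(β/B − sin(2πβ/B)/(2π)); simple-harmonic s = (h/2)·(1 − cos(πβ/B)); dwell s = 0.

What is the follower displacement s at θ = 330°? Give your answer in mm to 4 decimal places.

seg 1 [0°–100.7°] dwell: s stays 0.0000
seg 2 [100.7°–324.1°] cycloidal, h=13: full span → s += 13 → s = 13.0000
seg 3 [324.1°–360°] simple-harmonic, h=-12: θ=330° here. β=5.9, B=35.9. -12/2·(1 − cos(π·0.1643)) = -0.7821 → s = 12.2179

12.2179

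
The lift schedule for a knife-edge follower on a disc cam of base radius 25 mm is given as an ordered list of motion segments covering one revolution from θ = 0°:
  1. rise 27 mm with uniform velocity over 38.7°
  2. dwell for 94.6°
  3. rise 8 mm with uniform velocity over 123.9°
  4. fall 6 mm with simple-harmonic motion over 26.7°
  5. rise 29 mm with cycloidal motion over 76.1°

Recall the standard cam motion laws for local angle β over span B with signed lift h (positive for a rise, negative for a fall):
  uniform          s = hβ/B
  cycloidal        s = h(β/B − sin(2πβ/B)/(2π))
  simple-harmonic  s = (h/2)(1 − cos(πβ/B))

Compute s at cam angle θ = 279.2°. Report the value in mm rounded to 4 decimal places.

seg 1 [0°–38.7°] uniform, h=27: full span → s += 27 → s = 27.0000
seg 2 [38.7°–133.3°] dwell: s stays 27.0000
seg 3 [133.3°–257.2°] uniform, h=8: full span → s += 8 → s = 35.0000
seg 4 [257.2°–283.9°] simple-harmonic, h=-6: θ=279.2° here. β=22, B=26.7. -6/2·(1 − cos(π·0.8240)) = -5.5528 → s = 29.4472

29.4472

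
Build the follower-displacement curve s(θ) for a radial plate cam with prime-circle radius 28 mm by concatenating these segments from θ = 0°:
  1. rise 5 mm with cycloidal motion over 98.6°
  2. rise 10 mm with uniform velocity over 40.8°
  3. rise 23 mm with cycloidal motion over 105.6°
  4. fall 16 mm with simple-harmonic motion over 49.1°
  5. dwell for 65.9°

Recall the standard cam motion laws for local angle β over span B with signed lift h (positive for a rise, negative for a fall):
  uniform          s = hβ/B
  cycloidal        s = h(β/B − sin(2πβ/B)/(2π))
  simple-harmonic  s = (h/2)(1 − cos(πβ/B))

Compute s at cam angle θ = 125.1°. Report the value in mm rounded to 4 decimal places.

seg 1 [0°–98.6°] cycloidal, h=5: full span → s += 5 → s = 5.0000
seg 2 [98.6°–139.4°] uniform, h=10: θ=125.1° here. β=26.5, B=40.8. 10·26.5/40.8 = 6.4951 → s = 11.4951

11.4951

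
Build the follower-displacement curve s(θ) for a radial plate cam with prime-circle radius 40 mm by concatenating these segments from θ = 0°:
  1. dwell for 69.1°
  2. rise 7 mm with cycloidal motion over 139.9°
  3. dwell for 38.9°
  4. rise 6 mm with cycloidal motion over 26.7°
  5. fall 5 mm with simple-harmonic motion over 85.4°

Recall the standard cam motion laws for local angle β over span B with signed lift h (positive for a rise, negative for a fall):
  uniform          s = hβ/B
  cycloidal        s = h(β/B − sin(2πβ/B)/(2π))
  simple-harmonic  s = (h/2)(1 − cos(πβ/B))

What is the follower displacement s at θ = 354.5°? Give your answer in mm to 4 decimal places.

seg 1 [0°–69.1°] dwell: s stays 0.0000
seg 2 [69.1°–209°] cycloidal, h=7: full span → s += 7 → s = 7.0000
seg 3 [209°–247.9°] dwell: s stays 7.0000
seg 4 [247.9°–274.6°] cycloidal, h=6: full span → s += 6 → s = 13.0000
seg 5 [274.6°–360°] simple-harmonic, h=-5: θ=354.5° here. β=79.9, B=85.4. -5/2·(1 − cos(π·0.9356)) = -4.9490 → s = 8.0510

8.0510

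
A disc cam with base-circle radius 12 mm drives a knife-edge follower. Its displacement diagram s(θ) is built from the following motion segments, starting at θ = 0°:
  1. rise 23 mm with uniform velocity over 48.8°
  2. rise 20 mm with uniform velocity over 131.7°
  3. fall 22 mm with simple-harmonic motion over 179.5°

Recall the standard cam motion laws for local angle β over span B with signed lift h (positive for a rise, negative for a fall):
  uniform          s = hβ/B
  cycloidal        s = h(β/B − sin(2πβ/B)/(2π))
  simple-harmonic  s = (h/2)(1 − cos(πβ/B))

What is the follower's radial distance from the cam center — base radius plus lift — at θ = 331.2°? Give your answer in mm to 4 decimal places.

seg 1 [0°–48.8°] uniform, h=23: full span → s += 23 → s = 23.0000
seg 2 [48.8°–180.5°] uniform, h=20: full span → s += 20 → s = 43.0000
seg 3 [180.5°–360°] simple-harmonic, h=-22: θ=331.2° here. β=150.7, B=179.5. -22/2·(1 − cos(π·0.8396)) = -20.6319 → s = 22.3681
radial distance = base radius + s = 12 + 22.3681 = 34.3681

34.3681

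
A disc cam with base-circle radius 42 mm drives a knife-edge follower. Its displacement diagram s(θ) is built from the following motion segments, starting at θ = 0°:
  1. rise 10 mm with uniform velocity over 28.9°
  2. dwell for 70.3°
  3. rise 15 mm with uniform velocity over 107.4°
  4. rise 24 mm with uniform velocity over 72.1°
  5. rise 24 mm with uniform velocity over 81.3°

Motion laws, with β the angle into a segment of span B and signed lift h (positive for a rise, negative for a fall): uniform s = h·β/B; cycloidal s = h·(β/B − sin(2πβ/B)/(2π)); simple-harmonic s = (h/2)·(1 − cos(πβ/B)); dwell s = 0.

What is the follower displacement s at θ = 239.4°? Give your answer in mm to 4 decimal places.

seg 1 [0°–28.9°] uniform, h=10: full span → s += 10 → s = 10.0000
seg 2 [28.9°–99.2°] dwell: s stays 10.0000
seg 3 [99.2°–206.6°] uniform, h=15: full span → s += 15 → s = 25.0000
seg 4 [206.6°–278.7°] uniform, h=24: θ=239.4° here. β=32.8, B=72.1. 24·32.8/72.1 = 10.9182 → s = 35.9182

35.9182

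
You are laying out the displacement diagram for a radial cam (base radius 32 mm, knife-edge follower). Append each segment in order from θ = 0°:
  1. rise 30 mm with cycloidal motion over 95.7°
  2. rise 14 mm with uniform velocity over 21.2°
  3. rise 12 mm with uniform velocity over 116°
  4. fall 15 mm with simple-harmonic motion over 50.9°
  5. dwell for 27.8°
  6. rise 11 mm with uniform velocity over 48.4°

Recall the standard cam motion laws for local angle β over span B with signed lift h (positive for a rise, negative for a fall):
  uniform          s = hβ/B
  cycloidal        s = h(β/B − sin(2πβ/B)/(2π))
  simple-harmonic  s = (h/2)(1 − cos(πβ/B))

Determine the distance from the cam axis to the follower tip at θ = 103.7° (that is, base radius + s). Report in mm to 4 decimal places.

seg 1 [0°–95.7°] cycloidal, h=30: full span → s += 30 → s = 30.0000
seg 2 [95.7°–116.9°] uniform, h=14: θ=103.7° here. β=8, B=21.2. 14·8/21.2 = 5.2830 → s = 35.2830
radial distance = base radius + s = 32 + 35.2830 = 67.2830

67.2830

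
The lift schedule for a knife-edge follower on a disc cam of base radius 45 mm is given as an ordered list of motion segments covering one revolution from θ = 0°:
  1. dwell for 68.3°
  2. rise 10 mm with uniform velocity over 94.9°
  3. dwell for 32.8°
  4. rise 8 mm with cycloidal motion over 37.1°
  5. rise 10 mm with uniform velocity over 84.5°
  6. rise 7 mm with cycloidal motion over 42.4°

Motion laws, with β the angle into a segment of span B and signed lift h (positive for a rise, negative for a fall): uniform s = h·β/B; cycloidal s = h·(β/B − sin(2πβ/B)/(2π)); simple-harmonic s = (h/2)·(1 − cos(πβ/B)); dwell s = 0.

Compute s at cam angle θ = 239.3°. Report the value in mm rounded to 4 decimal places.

seg 1 [0°–68.3°] dwell: s stays 0.0000
seg 2 [68.3°–163.2°] uniform, h=10: full span → s += 10 → s = 10.0000
seg 3 [163.2°–196°] dwell: s stays 10.0000
seg 4 [196°–233.1°] cycloidal, h=8: full span → s += 8 → s = 18.0000
seg 5 [233.1°–317.6°] uniform, h=10: θ=239.3° here. β=6.2, B=84.5. 10·6.2/84.5 = 0.7337 → s = 18.7337

18.7337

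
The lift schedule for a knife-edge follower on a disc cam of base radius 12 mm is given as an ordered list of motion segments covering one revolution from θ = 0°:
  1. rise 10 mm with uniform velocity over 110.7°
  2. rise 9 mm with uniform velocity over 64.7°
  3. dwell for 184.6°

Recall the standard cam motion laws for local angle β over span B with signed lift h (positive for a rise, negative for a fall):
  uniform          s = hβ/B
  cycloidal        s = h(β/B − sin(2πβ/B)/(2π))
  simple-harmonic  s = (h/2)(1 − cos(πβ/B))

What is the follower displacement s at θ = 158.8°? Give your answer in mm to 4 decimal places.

seg 1 [0°–110.7°] uniform, h=10: full span → s += 10 → s = 10.0000
seg 2 [110.7°–175.4°] uniform, h=9: θ=158.8° here. β=48.1, B=64.7. 9·48.1/64.7 = 6.6909 → s = 16.6909

16.6909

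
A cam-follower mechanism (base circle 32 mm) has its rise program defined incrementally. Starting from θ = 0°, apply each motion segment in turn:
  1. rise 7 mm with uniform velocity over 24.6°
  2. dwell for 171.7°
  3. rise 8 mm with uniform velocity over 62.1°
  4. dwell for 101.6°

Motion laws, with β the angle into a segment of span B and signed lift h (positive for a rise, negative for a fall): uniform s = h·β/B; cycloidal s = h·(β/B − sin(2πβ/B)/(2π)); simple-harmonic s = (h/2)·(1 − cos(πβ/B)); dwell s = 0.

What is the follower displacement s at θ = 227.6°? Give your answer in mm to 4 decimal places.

seg 1 [0°–24.6°] uniform, h=7: full span → s += 7 → s = 7.0000
seg 2 [24.6°–196.3°] dwell: s stays 7.0000
seg 3 [196.3°–258.4°] uniform, h=8: θ=227.6° here. β=31.3, B=62.1. 8·31.3/62.1 = 4.0322 → s = 11.0322

11.0322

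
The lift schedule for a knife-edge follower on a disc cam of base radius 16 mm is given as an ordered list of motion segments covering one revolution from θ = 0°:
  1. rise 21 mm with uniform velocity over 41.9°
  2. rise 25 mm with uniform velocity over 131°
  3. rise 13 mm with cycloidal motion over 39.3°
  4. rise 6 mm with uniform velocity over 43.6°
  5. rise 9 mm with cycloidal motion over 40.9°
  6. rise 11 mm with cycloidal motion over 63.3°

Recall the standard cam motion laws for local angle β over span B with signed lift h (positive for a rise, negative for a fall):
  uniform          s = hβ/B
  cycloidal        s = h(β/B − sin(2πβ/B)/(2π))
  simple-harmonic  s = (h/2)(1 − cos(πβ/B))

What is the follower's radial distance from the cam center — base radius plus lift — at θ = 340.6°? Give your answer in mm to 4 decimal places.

seg 1 [0°–41.9°] uniform, h=21: full span → s += 21 → s = 21.0000
seg 2 [41.9°–172.9°] uniform, h=25: full span → s += 25 → s = 46.0000
seg 3 [172.9°–212.2°] cycloidal, h=13: full span → s += 13 → s = 59.0000
seg 4 [212.2°–255.8°] uniform, h=6: full span → s += 6 → s = 65.0000
seg 5 [255.8°–296.7°] cycloidal, h=9: full span → s += 9 → s = 74.0000
seg 6 [296.7°–360°] cycloidal, h=11: θ=340.6° here. β=43.9, B=63.3. 11·(0.6935 − sin(2π·0.6935)/(2π)) = 9.2704 → s = 83.2704
radial distance = base radius + s = 16 + 83.2704 = 99.2704

99.2704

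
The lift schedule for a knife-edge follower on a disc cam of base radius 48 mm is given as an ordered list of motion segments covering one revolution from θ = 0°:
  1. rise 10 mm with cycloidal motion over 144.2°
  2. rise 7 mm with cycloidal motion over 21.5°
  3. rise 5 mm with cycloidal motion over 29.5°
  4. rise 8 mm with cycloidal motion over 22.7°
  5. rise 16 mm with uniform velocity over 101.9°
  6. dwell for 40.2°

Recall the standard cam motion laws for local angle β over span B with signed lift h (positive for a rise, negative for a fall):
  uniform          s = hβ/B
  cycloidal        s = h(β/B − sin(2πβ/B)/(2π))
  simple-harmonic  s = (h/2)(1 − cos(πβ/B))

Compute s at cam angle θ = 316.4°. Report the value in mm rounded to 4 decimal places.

seg 1 [0°–144.2°] cycloidal, h=10: full span → s += 10 → s = 10.0000
seg 2 [144.2°–165.7°] cycloidal, h=7: full span → s += 7 → s = 17.0000
seg 3 [165.7°–195.2°] cycloidal, h=5: full span → s += 5 → s = 22.0000
seg 4 [195.2°–217.9°] cycloidal, h=8: full span → s += 8 → s = 30.0000
seg 5 [217.9°–319.8°] uniform, h=16: θ=316.4° here. β=98.5, B=101.9. 16·98.5/101.9 = 15.4661 → s = 45.4661

45.4661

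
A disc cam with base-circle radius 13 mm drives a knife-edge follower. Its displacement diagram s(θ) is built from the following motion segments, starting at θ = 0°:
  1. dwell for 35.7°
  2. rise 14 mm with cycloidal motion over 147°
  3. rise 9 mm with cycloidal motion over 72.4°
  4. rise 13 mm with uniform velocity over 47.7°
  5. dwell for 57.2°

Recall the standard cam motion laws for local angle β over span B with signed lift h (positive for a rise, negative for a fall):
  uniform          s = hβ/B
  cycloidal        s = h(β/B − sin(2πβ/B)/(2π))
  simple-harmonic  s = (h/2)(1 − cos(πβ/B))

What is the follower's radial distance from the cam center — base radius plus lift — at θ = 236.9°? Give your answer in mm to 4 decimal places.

seg 1 [0°–35.7°] dwell: s stays 0.0000
seg 2 [35.7°–182.7°] cycloidal, h=14: full span → s += 14 → s = 14.0000
seg 3 [182.7°–255.1°] cycloidal, h=9: θ=236.9° here. β=54.2, B=72.4. 9·(0.7486 − sin(2π·0.7486)/(2π)) = 8.1699 → s = 22.1699
radial distance = base radius + s = 13 + 22.1699 = 35.1699

35.1699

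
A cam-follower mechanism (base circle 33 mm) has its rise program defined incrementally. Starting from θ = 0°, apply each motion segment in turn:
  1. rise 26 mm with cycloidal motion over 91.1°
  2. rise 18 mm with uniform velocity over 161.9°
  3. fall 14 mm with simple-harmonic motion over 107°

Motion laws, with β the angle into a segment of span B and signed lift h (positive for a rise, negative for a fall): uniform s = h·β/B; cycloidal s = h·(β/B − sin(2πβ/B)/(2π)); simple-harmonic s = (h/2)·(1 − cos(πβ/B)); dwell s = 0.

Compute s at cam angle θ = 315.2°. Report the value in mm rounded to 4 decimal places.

seg 1 [0°–91.1°] cycloidal, h=26: full span → s += 26 → s = 26.0000
seg 2 [91.1°–253°] uniform, h=18: full span → s += 18 → s = 44.0000
seg 3 [253°–360°] simple-harmonic, h=-14: θ=315.2° here. β=62.2, B=107. -14/2·(1 − cos(π·0.5813)) = -8.7687 → s = 35.2313

35.2313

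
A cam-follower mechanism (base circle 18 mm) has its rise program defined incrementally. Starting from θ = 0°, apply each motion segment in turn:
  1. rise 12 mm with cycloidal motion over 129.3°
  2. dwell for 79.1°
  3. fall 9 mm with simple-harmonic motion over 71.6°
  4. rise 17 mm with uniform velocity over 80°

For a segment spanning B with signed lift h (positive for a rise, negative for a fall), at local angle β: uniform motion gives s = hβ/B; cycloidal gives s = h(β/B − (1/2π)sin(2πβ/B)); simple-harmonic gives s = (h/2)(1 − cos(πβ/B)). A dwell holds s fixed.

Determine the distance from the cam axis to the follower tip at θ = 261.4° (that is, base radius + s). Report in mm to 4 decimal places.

seg 1 [0°–129.3°] cycloidal, h=12: full span → s += 12 → s = 12.0000
seg 2 [129.3°–208.4°] dwell: s stays 12.0000
seg 3 [208.4°–280°] simple-harmonic, h=-9: θ=261.4° here. β=53, B=71.6. -9/2·(1 − cos(π·0.7402)) = -7.5828 → s = 4.4172
radial distance = base radius + s = 18 + 4.4172 = 22.4172

22.4172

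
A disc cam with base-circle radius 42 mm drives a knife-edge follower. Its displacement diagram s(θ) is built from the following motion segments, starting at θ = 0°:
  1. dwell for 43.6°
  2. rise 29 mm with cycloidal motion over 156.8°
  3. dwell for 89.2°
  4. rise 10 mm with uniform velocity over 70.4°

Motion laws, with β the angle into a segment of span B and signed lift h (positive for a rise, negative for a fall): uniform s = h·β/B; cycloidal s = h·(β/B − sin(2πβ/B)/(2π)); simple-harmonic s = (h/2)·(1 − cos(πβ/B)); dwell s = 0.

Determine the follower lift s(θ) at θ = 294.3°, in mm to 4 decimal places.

seg 1 [0°–43.6°] dwell: s stays 0.0000
seg 2 [43.6°–200.4°] cycloidal, h=29: full span → s += 29 → s = 29.0000
seg 3 [200.4°–289.6°] dwell: s stays 29.0000
seg 4 [289.6°–360°] uniform, h=10: θ=294.3° here. β=4.7, B=70.4. 10·4.7/70.4 = 0.6676 → s = 29.6676

29.6676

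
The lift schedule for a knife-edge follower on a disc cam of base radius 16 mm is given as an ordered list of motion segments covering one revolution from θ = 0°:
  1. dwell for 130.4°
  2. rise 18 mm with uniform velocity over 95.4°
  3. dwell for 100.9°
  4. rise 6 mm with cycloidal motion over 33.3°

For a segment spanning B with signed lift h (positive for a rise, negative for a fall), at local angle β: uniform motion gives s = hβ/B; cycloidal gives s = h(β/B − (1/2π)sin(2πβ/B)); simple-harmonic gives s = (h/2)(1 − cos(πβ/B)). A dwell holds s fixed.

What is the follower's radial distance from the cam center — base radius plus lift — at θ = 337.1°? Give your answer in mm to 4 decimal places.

seg 1 [0°–130.4°] dwell: s stays 0.0000
seg 2 [130.4°–225.8°] uniform, h=18: full span → s += 18 → s = 18.0000
seg 3 [225.8°–326.7°] dwell: s stays 18.0000
seg 4 [326.7°–360°] cycloidal, h=6: θ=337.1° here. β=10.4, B=33.3. 6·(0.3123 − sin(2π·0.3123)/(2π)) = 0.9912 → s = 18.9912
radial distance = base radius + s = 16 + 18.9912 = 34.9912

34.9912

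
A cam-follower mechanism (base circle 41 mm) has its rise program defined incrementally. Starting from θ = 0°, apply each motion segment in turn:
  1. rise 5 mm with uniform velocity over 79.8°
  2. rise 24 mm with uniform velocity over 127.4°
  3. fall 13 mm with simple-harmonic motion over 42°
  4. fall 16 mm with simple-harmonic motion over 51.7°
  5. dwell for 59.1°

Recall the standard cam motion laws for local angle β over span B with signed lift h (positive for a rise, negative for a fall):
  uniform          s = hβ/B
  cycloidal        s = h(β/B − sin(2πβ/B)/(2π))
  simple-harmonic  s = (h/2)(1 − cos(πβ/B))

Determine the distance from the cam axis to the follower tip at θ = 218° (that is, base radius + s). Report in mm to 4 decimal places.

seg 1 [0°–79.8°] uniform, h=5: full span → s += 5 → s = 5.0000
seg 2 [79.8°–207.2°] uniform, h=24: full span → s += 24 → s = 29.0000
seg 3 [207.2°–249.2°] simple-harmonic, h=-13: θ=218° here. β=10.8, B=42. -13/2·(1 − cos(π·0.2571)) = -2.0081 → s = 26.9919
radial distance = base radius + s = 41 + 26.9919 = 67.9919

67.9919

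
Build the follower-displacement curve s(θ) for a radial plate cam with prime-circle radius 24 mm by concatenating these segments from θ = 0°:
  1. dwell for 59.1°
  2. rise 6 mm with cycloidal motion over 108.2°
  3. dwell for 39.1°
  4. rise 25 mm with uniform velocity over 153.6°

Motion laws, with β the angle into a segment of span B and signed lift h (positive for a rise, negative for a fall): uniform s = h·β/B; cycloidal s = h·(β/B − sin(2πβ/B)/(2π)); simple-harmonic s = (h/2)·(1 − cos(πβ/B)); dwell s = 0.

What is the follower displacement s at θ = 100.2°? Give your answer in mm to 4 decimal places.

seg 1 [0°–59.1°] dwell: s stays 0.0000
seg 2 [59.1°–167.3°] cycloidal, h=6: θ=100.2° here. β=41.1, B=108.2. 6·(0.3799 − sin(2π·0.3799)/(2π)) = 1.6248 → s = 1.6248

1.6248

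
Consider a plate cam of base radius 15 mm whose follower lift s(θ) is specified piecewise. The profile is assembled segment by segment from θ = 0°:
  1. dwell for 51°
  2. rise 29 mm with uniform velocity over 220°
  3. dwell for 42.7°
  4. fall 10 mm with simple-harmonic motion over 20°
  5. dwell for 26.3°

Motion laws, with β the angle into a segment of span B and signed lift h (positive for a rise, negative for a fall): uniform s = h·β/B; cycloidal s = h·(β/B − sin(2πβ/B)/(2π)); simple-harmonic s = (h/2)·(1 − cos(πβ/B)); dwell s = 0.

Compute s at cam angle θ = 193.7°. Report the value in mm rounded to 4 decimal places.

seg 1 [0°–51°] dwell: s stays 0.0000
seg 2 [51°–271°] uniform, h=29: θ=193.7° here. β=142.7, B=220. 29·142.7/220 = 18.8105 → s = 18.8105

18.8105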